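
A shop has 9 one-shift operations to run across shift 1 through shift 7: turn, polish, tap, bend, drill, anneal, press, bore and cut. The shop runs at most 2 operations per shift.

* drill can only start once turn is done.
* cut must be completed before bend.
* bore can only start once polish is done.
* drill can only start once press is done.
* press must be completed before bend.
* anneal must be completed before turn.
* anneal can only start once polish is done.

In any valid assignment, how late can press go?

shift 6

Downstream work caps press at shift 6.
press at shift 6 is achievable: drill in shift 7; bore in shift 2; tap in shift 3; cut in shift 1; bend in shift 7; polish in shift 1; press in shift 6; turn in shift 3; anneal in shift 2.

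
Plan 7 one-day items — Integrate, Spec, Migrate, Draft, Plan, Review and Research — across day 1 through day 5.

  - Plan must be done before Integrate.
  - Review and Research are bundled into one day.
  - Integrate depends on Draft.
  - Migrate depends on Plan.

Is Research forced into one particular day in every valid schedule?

Research can be day 1 (e.g. Research -> day 1, Plan -> day 1, Review -> day 1, Migrate -> day 2, Draft -> day 1, Spec -> day 1, Integrate -> day 2) or day 2 (e.g. Integrate=day 2, Draft=day 1, Migrate=day 2, Spec=day 1, Review=day 2, Plan=day 1, Research=day 2).

No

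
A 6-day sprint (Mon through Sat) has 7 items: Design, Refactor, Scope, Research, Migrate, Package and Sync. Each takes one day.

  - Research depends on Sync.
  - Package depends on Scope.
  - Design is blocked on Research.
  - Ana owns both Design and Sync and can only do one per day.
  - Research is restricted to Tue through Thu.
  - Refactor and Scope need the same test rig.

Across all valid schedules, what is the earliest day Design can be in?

Precedence pushes Design to at least Wed.
Design at Wed is achievable: Migrate -> Mon, Refactor -> Tue, Sync -> Mon, Design -> Wed, Research -> Tue, Scope -> Mon, Package -> Tue.

Wed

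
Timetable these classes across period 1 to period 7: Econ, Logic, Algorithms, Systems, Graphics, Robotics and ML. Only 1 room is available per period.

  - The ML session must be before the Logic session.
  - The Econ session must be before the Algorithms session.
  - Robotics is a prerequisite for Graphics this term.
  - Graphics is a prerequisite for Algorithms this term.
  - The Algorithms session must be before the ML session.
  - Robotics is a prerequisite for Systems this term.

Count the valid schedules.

Splitting on Econ: it can be period 1 (5), period 2 (5), period 3 (5), period 4 (2). Listing each branch's schedules as (Logic, Algorithms, Systems, Graphics, Robotics, ML) by period number:
Econ=period 1: (6,4,7,3,2,5) (7,4,5,3,2,6) (7,4,6,3,2,5) (7,5,3,4,2,6) (7,5,4,3,2,6) — 5.
Econ=period 2: (6,4,7,3,1,5) (7,4,5,3,1,6) (7,4,6,3,1,5) (7,5,3,4,1,6) (7,5,4,3,1,6) — 5.
Econ=period 3: (6,4,7,2,1,5) (7,4,5,2,1,6) (7,4,6,2,1,5) (7,5,2,4,1,6) (7,5,4,2,1,6) — 5.
Econ=period 4: (7,5,2,3,1,6) (7,5,3,2,1,6) — 2.
Summing: 5 + 5 + 5 + 2 = 17.

17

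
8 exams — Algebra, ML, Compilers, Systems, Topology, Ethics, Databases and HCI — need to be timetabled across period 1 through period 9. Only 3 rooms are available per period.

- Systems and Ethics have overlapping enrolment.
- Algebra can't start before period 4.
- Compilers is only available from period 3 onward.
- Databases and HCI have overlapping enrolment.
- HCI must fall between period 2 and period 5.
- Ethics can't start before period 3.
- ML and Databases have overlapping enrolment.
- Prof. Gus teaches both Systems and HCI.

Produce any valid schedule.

Databases in period 3, HCI in period 2, Systems in period 1, Topology in period 1, Ethics in period 3, Algebra in period 4, Compilers in period 3, ML in period 1

Checking: Systems(period 1) != HCI(period 2); Systems(period 1) != Ethics(period 3); Databases(period 3) != HCI(period 2); ML(period 1) != Databases(period 3); HCI=period 2 in [period 2,period 5]; Ethics=period 3 in [period 3,period 9]; Compilers=period 3 in [period 3,period 9]; Algebra=period 4 in [period 4,period 9]; max 3 per period (cap 3).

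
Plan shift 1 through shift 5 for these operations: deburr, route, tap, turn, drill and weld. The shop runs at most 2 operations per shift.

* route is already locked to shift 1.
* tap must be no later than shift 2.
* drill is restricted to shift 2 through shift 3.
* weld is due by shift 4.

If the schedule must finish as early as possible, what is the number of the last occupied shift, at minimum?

shift 3

With at most 2 per shift and 6 operations, at least 3 shifts are needed.
drill can't be placed before shift 2, so the schedule must run through at least shift 2.
3 works (last occupied shift: shift 3): for example route=shift 1, drill=shift 2, tap=shift 1, deburr=shift 2, turn=shift 3, weld=shift 3.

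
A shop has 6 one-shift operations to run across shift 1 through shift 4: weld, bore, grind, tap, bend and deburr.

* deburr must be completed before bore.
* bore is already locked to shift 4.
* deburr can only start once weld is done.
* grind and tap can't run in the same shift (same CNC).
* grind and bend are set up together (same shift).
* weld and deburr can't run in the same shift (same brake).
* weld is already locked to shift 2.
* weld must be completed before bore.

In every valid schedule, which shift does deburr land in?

weld is fixed at shift 2 and must come before deburr, so deburr is at least shift 3.
bore is fixed at shift 4 and must come after deburr, so deburr is at most shift 3.
So deburr must be shift 3.

shift 3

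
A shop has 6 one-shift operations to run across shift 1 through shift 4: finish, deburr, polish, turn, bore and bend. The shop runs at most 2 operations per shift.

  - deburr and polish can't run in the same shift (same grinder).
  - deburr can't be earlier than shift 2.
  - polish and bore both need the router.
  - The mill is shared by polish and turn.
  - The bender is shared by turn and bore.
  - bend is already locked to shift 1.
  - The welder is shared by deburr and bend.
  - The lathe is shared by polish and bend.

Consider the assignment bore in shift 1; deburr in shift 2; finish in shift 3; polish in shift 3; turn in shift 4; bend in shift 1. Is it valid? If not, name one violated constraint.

Yes, all constraints hold

The bender is shared by turn and bore — holds.
polish and bore both need the router — holds.
The lathe is shared by polish and bend — holds.
The welder is shared by deburr and bend — holds.
The mill is shared by polish and turn — holds.
The shop runs at most 2 operations per shift — holds.
bend is already locked to shift 1 — holds.
deburr and polish can't run in the same shift (same grinder) — holds.
deburr can't be earlier than shift 2 — holds.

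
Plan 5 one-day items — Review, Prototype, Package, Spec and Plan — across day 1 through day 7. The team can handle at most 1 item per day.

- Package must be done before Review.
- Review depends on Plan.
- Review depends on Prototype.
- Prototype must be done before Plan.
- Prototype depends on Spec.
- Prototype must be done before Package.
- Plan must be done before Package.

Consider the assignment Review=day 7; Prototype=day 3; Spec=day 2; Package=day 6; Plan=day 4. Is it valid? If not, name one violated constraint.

Yes, all constraints hold

Plan must be done before Package — holds.
Review depends on Prototype — holds.
The team can handle at most 1 item per day — holds.
Prototype depends on Spec — holds.
Prototype must be done before Plan — holds.
Review depends on Plan — holds.
Prototype must be done before Package — holds.
Package must be done before Review — holds.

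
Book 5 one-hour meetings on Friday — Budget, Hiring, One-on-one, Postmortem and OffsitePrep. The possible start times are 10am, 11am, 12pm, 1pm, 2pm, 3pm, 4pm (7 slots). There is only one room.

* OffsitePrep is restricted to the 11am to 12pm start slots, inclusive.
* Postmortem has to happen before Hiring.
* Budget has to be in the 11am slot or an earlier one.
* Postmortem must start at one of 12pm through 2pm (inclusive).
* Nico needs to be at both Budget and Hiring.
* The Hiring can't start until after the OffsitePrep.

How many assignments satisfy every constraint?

Splitting on Budget: it can be 10am (42), 11am (15). Listing each branch's schedules as (Hiring, One-on-one, Postmortem, OffsitePrep):
Budget=10am: (1pm,2pm,12pm,11am) (1pm,3pm,12pm,11am) (1pm,4pm,12pm,11am) (2pm,11am,1pm,12pm) (2pm,12pm,1pm,11am) (2pm,1pm,12pm,11am) (2pm,3pm,12pm,11am) (2pm,3pm,1pm,11am) (2pm,3pm,1pm,12pm) (2pm,4pm,12pm,11am) (2pm,4pm,1pm,11am) (2pm,4pm,1pm,12pm) (3pm,11am,1pm,12pm) (3pm,11am,2pm,12pm) (3pm,12pm,1pm,11am) (3pm,12pm,2pm,11am) (3pm,1pm,12pm,11am) (3pm,1pm,2pm,11am) (3pm,1pm,2pm,12pm) (3pm,2pm,12pm,11am) (3pm,2pm,1pm,11am) (3pm,2pm,1pm,12pm) (3pm,4pm,12pm,11am) (3pm,4pm,1pm,11am) (3pm,4pm,1pm,12pm) (3pm,4pm,2pm,11am) (3pm,4pm,2pm,12pm) (4pm,11am,1pm,12pm) (4pm,11am,2pm,12pm) (4pm,12pm,1pm,11am) (4pm,12pm,2pm,11am) (4pm,1pm,12pm,11am) (4pm,1pm,2pm,11am) (4pm,1pm,2pm,12pm) (4pm,2pm,12pm,11am) (4pm,2pm,1pm,11am) (4pm,2pm,1pm,12pm) (4pm,3pm,12pm,11am) (4pm,3pm,1pm,11am) (4pm,3pm,1pm,12pm) (4pm,3pm,2pm,11am) (4pm,3pm,2pm,12pm) — 42.
Budget=11am: (2pm,10am,1pm,12pm) (2pm,3pm,1pm,12pm) (2pm,4pm,1pm,12pm) (3pm,10am,1pm,12pm) (3pm,10am,2pm,12pm) (3pm,1pm,2pm,12pm) (3pm,2pm,1pm,12pm) (3pm,4pm,1pm,12pm) (3pm,4pm,2pm,12pm) (4pm,10am,1pm,12pm) (4pm,10am,2pm,12pm) (4pm,1pm,2pm,12pm) (4pm,2pm,1pm,12pm) (4pm,3pm,1pm,12pm) (4pm,3pm,2pm,12pm) — 15.
Summing: 42 + 15 = 57.

57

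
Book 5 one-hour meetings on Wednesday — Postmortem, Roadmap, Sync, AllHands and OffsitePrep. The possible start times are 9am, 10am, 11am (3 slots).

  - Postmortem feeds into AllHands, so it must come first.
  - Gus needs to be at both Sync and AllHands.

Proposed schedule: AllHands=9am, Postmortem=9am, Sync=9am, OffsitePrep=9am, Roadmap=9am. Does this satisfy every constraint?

Gus needs to be at both Sync and AllHands — violated.
Postmortem feeds into AllHands, so it must come first — violated.

No — it violates: Gus needs to be at both Sync and AllHands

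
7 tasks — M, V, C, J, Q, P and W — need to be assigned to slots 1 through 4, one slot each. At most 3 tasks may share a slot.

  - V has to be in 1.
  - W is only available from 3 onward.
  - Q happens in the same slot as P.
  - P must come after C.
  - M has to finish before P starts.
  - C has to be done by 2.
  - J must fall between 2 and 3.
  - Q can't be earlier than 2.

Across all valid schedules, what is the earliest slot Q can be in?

Q is available from 2.
Q at 2 is achievable: V in 1, W in 3, M in 1, P in 2, C in 1, Q in 2, J in 2.

2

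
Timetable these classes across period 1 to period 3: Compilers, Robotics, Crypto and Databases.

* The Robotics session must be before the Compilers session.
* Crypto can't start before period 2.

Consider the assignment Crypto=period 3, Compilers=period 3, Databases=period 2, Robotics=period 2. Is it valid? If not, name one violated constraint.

The Robotics session must be before the Compilers session — holds.
Crypto can't start before period 2 — holds.

Yes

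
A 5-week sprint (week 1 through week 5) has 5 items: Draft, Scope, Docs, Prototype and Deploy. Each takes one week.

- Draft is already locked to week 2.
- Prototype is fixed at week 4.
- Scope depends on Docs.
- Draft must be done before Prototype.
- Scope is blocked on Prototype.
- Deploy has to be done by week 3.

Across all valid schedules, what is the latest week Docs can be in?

week 4

Downstream work caps Docs at week 4.
Docs at week 4 is achievable: Prototype -> week 4, Scope -> week 5, Docs -> week 4, Deploy -> week 1, Draft -> week 2.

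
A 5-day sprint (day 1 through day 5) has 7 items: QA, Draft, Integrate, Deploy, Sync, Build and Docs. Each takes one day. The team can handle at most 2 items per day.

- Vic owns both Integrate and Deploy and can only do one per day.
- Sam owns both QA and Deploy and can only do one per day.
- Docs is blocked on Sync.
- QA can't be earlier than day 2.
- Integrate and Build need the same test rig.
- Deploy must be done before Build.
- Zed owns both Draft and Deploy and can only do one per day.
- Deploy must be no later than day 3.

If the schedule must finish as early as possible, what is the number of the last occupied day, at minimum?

The precedence chain requires at least 2 distinct days.
With at most 2 per day and 7 tasks, at least 4 days are needed.
4 works (last occupied day: day 4): for example Docs -> day 3; Draft -> day 3; Integrate -> day 4; Sync -> day 1; Deploy -> day 1; Build -> day 2; QA -> day 2.

day 4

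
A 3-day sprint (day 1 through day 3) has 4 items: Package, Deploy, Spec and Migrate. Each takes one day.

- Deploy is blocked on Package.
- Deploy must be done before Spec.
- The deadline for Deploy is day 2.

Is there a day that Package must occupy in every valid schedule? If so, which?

day 1

Downstream work caps Package at day 1.
So Package is pinned to day 1.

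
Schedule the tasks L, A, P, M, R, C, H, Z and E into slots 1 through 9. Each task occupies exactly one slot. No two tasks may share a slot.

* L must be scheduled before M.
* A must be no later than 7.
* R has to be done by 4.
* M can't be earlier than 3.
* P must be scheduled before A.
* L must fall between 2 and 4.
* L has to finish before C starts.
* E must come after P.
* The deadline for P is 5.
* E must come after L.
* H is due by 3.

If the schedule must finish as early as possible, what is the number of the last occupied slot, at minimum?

9

The precedence chain requires at least 2 distinct slots.
With at most 1 per slot and 9 tasks, at least 9 slots are needed.
M can't be placed before 3, so the schedule must run through at least slot 3.
9 works (last occupied slot: 9): for example P -> 4; E -> 7; R -> 3; L -> 2; A -> 5; H -> 1; Z -> 9; C -> 8; M -> 6.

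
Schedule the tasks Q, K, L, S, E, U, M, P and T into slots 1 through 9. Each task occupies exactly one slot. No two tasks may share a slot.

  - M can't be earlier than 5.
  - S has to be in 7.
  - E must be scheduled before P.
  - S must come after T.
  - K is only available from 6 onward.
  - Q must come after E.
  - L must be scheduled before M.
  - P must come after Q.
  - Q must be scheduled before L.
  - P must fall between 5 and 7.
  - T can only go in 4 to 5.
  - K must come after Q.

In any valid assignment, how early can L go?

Precedence pushes L to at least 3; downstream work caps L at 8.
L at 3 is achievable: K=6, U=9, Q=2, P=5, L=3, S=7, M=8, E=1, T=4.

3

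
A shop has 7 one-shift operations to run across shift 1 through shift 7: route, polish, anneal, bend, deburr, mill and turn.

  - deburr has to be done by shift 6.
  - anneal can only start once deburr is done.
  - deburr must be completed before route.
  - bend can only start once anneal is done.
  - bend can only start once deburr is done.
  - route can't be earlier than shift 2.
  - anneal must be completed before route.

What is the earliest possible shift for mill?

mill at shift 1 is achievable: mill -> shift 1, deburr -> shift 1, route -> shift 3, turn -> shift 1, bend -> shift 3, polish -> shift 1, anneal -> shift 2.

shift 1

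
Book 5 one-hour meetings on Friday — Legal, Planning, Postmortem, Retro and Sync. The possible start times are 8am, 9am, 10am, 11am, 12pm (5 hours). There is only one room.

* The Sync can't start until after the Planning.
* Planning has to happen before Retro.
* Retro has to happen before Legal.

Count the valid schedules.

15

Splitting on Legal: it can be 10am (2), 11am (5), 12pm (8). Listing each branch's schedules as (Planning, Postmortem, Retro, Sync):
Legal=10am: (8am,11am,9am,12pm) (8am,12pm,9am,11am) — 2.
Legal=11am: (8am,9am,10am,12pm) (8am,10am,9am,12pm) (8am,12pm,9am,10am) (8am,12pm,10am,9am) (9am,8am,10am,12pm) — 5.
Legal=12pm: (8am,9am,10am,11am) (8am,9am,11am,10am) (8am,10am,9am,11am) (8am,10am,11am,9am) (8am,11am,9am,10am) (8am,11am,10am,9am) (9am,8am,10am,11am) (9am,8am,11am,10am) — 8.
Summing: 2 + 5 + 8 = 15.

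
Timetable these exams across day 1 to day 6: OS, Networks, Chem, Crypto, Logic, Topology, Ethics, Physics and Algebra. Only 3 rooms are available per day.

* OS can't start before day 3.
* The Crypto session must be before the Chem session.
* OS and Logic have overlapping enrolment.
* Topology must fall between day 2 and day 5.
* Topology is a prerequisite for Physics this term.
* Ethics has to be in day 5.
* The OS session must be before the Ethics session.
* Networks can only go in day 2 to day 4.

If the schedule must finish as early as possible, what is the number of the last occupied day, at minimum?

The precedence chain requires at least 2 distinct days.
With at most 3 per day and 9 exams, at least 3 days are needed.
Ethics can't be placed before day 5, so the schedule must run through at least day 5.
5 works (last occupied day: day 5): for example Networks -> day 2; Logic -> day 1; Chem -> day 2; Topology -> day 2; Ethics -> day 5; Crypto -> day 1; Algebra -> day 1; Physics -> day 3; OS -> day 3.

5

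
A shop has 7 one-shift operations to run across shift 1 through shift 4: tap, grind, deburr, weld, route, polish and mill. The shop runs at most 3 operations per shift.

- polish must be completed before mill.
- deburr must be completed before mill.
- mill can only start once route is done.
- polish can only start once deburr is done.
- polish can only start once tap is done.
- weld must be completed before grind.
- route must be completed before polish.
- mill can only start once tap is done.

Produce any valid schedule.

polish -> shift 2; deburr -> shift 1; mill -> shift 3; route -> shift 1; grind -> shift 3; weld -> shift 2; tap -> shift 1

Checking: route(shift 1) before mill(shift 3); polish(shift 2) before mill(shift 3); tap(shift 1) before mill(shift 3); deburr(shift 1) before mill(shift 3); weld(shift 2) before grind(shift 3); tap(shift 1) before polish(shift 2); deburr(shift 1) before polish(shift 2); route(shift 1) before polish(shift 2); max 3 per shift (cap 3).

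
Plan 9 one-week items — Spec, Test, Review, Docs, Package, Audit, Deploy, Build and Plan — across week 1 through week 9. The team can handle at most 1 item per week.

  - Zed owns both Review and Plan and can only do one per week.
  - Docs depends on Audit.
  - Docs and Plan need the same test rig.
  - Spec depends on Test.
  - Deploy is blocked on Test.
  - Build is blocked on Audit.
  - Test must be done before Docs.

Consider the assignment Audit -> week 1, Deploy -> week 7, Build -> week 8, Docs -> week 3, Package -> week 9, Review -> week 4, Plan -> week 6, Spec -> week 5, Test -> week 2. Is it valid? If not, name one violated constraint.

Yes, all constraints hold

Zed owns both Review and Plan and can only do one per week — holds.
The team can handle at most 1 item per week — holds.
Build is blocked on Audit — holds.
Deploy is blocked on Test — holds.
Docs and Plan need the same test rig — holds.
Test must be done before Docs — holds.
Docs depends on Audit — holds.
Spec depends on Test — holds.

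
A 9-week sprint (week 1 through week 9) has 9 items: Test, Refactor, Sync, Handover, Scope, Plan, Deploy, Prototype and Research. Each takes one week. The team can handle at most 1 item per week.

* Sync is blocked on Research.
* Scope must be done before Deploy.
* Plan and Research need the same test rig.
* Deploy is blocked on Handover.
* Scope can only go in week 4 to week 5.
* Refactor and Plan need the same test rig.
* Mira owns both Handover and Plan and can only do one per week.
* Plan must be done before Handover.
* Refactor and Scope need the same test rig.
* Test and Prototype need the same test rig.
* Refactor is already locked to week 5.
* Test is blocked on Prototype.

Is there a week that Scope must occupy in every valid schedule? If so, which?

week 4

Scope's window is week 4–week 5.
Refactor is fixed at week 5, and Scope can't share a week with Refactor.
So Scope must be week 4.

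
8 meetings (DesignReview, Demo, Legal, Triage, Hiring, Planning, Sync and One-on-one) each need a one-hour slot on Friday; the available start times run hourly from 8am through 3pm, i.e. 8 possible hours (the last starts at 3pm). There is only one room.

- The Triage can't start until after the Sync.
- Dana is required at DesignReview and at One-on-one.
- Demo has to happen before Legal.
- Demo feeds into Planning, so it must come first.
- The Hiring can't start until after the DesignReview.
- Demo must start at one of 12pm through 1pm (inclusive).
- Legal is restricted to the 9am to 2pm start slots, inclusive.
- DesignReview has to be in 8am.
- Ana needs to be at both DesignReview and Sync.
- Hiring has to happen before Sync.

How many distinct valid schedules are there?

20

Splitting on Demo: it can be 12pm (16), 1pm (4). Listing each branch's schedules as (DesignReview, Legal, Triage, Hiring, Planning, Sync, One-on-one):
Demo=12pm: (8am,1pm,11am,9am,2pm,10am,3pm) (8am,1pm,11am,9am,3pm,10am,2pm) (8am,1pm,2pm,9am,3pm,10am,11am) (8am,1pm,2pm,9am,3pm,11am,10am) (8am,1pm,2pm,10am,3pm,11am,9am) (8am,1pm,3pm,9am,2pm,10am,11am) (8am,1pm,3pm,9am,2pm,11am,10am) (8am,1pm,3pm,10am,2pm,11am,9am) (8am,2pm,11am,9am,1pm,10am,3pm) (8am,2pm,11am,9am,3pm,10am,1pm) (8am,2pm,1pm,9am,3pm,10am,11am) (8am,2pm,1pm,9am,3pm,11am,10am) (8am,2pm,1pm,10am,3pm,11am,9am) (8am,2pm,3pm,9am,1pm,10am,11am) (8am,2pm,3pm,9am,1pm,11am,10am) (8am,2pm,3pm,10am,1pm,11am,9am) — 16.
Demo=1pm: (8am,2pm,11am,9am,3pm,10am,12pm) (8am,2pm,12pm,9am,3pm,10am,11am) (8am,2pm,12pm,9am,3pm,11am,10am) (8am,2pm,12pm,10am,3pm,11am,9am) — 4.
Summing: 16 + 4 = 20.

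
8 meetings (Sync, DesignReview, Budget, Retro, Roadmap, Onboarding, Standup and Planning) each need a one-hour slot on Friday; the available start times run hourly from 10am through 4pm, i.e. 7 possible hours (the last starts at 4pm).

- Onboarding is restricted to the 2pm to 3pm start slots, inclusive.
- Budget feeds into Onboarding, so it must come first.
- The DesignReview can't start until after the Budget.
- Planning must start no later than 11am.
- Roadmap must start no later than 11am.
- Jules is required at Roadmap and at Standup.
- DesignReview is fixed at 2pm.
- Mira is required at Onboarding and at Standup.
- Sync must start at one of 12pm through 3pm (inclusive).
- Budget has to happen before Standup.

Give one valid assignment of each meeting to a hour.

Roadmap -> 10am, Standup -> 11am, DesignReview -> 2pm, Planning -> 10am, Budget -> 10am, Sync -> 12pm, Onboarding -> 2pm, Retro -> 10am

Checking: Budget(10am) before Onboarding(2pm); Budget(10am) before Standup(11am); Budget(10am) before DesignReview(2pm); Onboarding(2pm) != Standup(11am); Roadmap(10am) != Standup(11am); Planning=10am in [10am,11am]; Sync=12pm in [12pm,3pm]; Roadmap=10am in [10am,11am]; Onboarding=2pm in [2pm,3pm]; DesignReview=2pm in [2pm,2pm].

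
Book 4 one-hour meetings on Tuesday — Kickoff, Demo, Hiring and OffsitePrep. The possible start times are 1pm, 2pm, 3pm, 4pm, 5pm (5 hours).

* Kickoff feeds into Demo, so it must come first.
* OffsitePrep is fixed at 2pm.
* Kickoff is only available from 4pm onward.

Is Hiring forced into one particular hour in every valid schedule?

Hiring can be 1pm (e.g. Demo -> 5pm; OffsitePrep -> 2pm; Kickoff -> 4pm; Hiring -> 1pm) or 2pm (e.g. Kickoff=4pm, Demo=5pm, Hiring=2pm, OffsitePrep=2pm).

No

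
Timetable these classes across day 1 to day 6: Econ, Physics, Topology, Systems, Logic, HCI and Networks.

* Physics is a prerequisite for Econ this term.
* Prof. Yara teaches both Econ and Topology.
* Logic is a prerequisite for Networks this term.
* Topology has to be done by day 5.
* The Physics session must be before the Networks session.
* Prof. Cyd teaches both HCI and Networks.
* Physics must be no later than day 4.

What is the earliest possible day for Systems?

day 1

Systems at day 1 is achievable: Networks -> day 2; HCI -> day 1; Physics -> day 1; Topology -> day 1; Econ -> day 2; Logic -> day 1; Systems -> day 1.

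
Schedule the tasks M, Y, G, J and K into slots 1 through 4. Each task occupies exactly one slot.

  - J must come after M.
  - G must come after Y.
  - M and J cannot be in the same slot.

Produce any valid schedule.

M -> 1; G -> 2; Y -> 1; K -> 1; J -> 2

Checking: Y(1) before G(2); M(1) before J(2); M(1) != J(2).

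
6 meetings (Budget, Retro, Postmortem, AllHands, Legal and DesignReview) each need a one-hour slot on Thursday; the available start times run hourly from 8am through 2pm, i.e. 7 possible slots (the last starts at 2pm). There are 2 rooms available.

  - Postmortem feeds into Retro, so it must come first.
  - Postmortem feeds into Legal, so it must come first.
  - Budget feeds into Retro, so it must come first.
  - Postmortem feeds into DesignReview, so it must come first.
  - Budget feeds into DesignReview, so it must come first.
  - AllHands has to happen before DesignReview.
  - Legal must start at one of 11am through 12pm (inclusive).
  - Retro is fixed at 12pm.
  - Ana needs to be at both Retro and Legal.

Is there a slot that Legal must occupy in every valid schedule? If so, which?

Legal's window is 11am–12pm.
Retro is fixed at 12pm, and Legal can't share a slot with Retro.
So Legal must be 11am.

11am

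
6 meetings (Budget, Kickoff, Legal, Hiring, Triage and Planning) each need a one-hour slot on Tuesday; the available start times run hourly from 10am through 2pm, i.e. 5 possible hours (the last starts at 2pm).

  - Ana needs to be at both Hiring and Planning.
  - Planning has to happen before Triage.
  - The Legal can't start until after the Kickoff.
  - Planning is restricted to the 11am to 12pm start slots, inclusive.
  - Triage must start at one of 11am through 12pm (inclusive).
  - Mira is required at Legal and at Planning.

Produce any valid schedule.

Legal=12pm, Planning=11am, Budget=10am, Hiring=10am, Kickoff=10am, Triage=12pm

Checking: Planning(11am) before Triage(12pm); Kickoff(10am) before Legal(12pm); Legal(12pm) != Planning(11am); Hiring(10am) != Planning(11am); Planning=11am in [11am,12pm]; Triage=12pm in [11am,12pm].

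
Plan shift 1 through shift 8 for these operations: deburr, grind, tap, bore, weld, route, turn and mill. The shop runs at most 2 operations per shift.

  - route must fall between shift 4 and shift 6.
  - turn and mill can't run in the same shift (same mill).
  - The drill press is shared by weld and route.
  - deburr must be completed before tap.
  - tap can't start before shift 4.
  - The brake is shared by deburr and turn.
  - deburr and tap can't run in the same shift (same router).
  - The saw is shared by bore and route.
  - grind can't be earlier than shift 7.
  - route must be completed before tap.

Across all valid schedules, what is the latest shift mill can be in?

shift 8

mill at shift 8 is achievable: weld in shift 2; deburr in shift 1; mill in shift 8; turn in shift 2; grind in shift 7; bore in shift 1; tap in shift 5; route in shift 4.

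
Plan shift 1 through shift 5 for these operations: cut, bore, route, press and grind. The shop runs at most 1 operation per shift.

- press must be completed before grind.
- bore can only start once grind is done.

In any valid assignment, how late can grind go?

Precedence pushes grind to at least shift 2; downstream work caps grind at shift 4.
grind at shift 4 is achievable: bore -> shift 5, grind -> shift 4, cut -> shift 2, press -> shift 1, route -> shift 3.

shift 4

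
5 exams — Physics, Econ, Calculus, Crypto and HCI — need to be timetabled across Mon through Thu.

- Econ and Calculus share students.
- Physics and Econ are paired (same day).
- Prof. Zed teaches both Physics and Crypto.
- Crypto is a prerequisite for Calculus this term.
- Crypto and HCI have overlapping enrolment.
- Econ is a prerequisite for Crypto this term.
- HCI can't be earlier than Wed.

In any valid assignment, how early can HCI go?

Wed

HCI is available from Wed.
HCI at Wed is achievable: Calculus -> Wed; HCI -> Wed; Physics -> Mon; Crypto -> Tue; Econ -> Mon.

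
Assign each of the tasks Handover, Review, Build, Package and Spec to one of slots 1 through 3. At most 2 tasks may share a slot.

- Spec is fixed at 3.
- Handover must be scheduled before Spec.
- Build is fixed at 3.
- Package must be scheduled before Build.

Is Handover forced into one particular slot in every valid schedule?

Handover can be 1 (e.g. Package -> 1; Review -> 2; Build -> 3; Handover -> 1; Spec -> 3) or 2 (e.g. Spec=3, Package=1, Review=1, Build=3, Handover=2).

No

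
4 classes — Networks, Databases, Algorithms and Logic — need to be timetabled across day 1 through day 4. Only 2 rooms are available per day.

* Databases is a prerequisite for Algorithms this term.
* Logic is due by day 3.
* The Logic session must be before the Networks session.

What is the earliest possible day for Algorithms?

Precedence pushes Algorithms to at least day 2.
Algorithms at day 2 is achievable: Networks in day 2; Logic in day 1; Algorithms in day 2; Databases in day 1.

day 2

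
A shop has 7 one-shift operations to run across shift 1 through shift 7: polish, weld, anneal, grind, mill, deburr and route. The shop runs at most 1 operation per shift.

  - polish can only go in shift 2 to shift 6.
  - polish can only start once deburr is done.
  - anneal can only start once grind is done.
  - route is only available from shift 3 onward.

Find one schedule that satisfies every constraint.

weld=shift 6; mill=shift 7; grind=shift 4; route=shift 3; polish=shift 2; anneal=shift 5; deburr=shift 1

Checking: grind(shift 4) before anneal(shift 5); deburr(shift 1) before polish(shift 2); route=shift 3 in [shift 3,shift 7]; polish=shift 2 in [shift 2,shift 6]; max 1 per shift (cap 1).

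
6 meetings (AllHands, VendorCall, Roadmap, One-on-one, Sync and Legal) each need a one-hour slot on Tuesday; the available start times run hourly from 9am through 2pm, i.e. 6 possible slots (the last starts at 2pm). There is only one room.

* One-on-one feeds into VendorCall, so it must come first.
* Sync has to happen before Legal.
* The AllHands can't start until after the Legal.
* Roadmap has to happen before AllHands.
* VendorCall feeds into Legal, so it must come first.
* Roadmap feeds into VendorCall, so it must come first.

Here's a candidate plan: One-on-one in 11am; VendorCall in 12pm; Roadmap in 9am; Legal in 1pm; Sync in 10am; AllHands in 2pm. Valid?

The AllHands can't start until after the Legal — holds.
One-on-one feeds into VendorCall, so it must come first — holds.
VendorCall feeds into Legal, so it must come first — holds.
Roadmap feeds into VendorCall, so it must come first — holds.
Roadmap has to happen before AllHands — holds.
Sync has to happen before Legal — holds.
There is only one room — holds.

Yes, all constraints hold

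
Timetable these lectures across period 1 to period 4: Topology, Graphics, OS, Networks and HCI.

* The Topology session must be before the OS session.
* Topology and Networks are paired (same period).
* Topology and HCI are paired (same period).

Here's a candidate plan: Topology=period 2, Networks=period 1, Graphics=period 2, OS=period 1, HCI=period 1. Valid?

Invalid. The Topology session must be before the OS session.

The Topology session must be before the OS session — violated.
Topology and Networks are paired (same period) — violated.
Topology and HCI are paired (same period) — violated.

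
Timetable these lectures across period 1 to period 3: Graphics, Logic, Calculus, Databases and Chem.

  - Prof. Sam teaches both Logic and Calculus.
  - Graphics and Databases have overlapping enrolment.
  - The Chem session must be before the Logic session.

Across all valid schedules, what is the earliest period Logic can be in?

period 2

Precedence pushes Logic to at least period 2.
Logic at period 2 is achievable: Chem -> period 1; Calculus -> period 1; Logic -> period 2; Graphics -> period 1; Databases -> period 2.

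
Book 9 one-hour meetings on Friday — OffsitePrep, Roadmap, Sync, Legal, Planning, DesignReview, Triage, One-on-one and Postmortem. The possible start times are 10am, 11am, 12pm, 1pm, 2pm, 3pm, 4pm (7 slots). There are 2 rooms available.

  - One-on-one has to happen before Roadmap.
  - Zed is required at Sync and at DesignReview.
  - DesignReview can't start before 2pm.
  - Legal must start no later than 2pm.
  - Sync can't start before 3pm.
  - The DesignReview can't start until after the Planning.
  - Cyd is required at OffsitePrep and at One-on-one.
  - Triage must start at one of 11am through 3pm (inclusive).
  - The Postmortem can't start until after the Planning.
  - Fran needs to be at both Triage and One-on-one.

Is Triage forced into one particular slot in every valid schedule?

Triage can be 11am (e.g. One-on-one in 12pm, Triage in 11am, Postmortem in 11am, OffsitePrep in 1pm, Planning in 10am, DesignReview in 2pm, Legal in 10am, Sync in 3pm, Roadmap in 1pm) or 12pm (e.g. OffsitePrep -> 1pm; Postmortem -> 11am; Legal -> 10am; Planning -> 10am; DesignReview -> 2pm; Sync -> 3pm; One-on-one -> 11am; Triage -> 12pm; Roadmap -> 12pm).

No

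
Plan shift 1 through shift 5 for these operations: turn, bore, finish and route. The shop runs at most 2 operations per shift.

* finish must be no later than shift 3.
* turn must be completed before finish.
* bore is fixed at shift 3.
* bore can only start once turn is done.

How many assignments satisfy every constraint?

Splitting on turn: it can be shift 1 (9), shift 2 (4). Listing each branch's schedules as (bore, finish, route) by shift number:
turn=shift 1: (3,2,1) (3,2,2) (3,2,3) (3,2,4) (3,2,5) (3,3,1) (3,3,2) (3,3,4) (3,3,5) — 9.
turn=shift 2: (3,3,1) (3,3,2) (3,3,4) (3,3,5) — 4.
Summing: 9 + 4 = 13.

13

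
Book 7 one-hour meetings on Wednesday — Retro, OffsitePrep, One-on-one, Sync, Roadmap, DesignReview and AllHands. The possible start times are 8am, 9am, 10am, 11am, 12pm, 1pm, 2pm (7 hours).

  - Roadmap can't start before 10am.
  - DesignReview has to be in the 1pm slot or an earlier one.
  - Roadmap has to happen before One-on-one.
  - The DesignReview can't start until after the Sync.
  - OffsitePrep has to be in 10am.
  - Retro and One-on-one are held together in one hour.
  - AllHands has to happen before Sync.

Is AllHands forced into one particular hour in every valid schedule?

AllHands can be 8am (e.g. One-on-one=11am, AllHands=8am, Retro=11am, Sync=9am, DesignReview=10am, Roadmap=10am, OffsitePrep=10am) or 9am (e.g. OffsitePrep -> 10am; One-on-one -> 11am; Retro -> 11am; Sync -> 10am; Roadmap -> 10am; AllHands -> 9am; DesignReview -> 11am).

No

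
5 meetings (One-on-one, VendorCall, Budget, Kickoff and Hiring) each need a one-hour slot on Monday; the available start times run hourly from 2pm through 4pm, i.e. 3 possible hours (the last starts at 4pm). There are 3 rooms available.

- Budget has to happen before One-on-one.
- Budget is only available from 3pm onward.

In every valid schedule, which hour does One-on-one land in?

4pm

Precedence pushes One-on-one to at least 4pm.
So One-on-one is pinned to 4pm.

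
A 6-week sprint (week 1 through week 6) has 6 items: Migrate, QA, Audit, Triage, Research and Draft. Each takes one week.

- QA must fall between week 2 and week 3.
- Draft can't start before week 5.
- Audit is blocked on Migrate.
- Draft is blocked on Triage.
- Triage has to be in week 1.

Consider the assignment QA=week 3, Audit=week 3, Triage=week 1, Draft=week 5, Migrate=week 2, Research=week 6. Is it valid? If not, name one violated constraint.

Yes, all constraints hold

Audit is blocked on Migrate — holds.
QA must fall between week 2 and week 3 — holds.
Draft can't start before week 5 — holds.
Triage has to be in week 1 — holds.
Draft is blocked on Triage — holds.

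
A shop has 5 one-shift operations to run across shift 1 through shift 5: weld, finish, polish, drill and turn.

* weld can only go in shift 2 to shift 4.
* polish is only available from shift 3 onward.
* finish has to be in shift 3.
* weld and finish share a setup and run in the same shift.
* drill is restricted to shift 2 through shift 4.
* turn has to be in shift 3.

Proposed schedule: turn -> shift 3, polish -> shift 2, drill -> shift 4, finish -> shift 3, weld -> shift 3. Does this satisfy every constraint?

No. polish is only available from shift 3 onward is not satisfied.

turn has to be in shift 3 — holds.
weld and finish share a setup and run in the same shift — holds.
polish is only available from shift 3 onward — violated.
weld can only go in shift 2 to shift 4 — holds.
drill is restricted to shift 2 through shift 4 — holds.
finish has to be in shift 3 — holds.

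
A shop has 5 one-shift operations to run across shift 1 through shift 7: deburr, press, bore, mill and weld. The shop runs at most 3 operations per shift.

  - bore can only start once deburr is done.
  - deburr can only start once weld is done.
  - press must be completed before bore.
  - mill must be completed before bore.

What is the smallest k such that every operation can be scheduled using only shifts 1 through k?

3 shifts

The precedence chain requires at least 3 distinct shifts.
With at most 3 per shift and 5 operations, at least 2 shifts are needed.
3 works (last occupied shift: shift 3): for example bore -> shift 3, deburr -> shift 2, press -> shift 1, mill -> shift 1, weld -> shift 1.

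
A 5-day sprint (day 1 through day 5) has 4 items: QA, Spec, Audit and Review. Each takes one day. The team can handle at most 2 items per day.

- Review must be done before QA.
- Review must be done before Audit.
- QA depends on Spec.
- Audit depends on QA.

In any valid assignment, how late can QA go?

day 4

Precedence pushes QA to at least day 2; downstream work caps QA at day 4.
QA at day 4 is achievable: Audit -> day 5; QA -> day 4; Review -> day 1; Spec -> day 1.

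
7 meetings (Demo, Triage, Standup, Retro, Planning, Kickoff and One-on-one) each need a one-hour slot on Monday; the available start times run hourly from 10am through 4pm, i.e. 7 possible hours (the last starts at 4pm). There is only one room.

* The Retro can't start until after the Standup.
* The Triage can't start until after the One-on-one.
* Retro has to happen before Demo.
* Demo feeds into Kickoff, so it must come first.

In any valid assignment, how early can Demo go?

12pm

Precedence pushes Demo to at least 12pm; downstream work caps Demo at 3pm.
Demo at 12pm is achievable: Planning in 4pm; Retro in 11am; One-on-one in 1pm; Kickoff in 3pm; Standup in 10am; Triage in 2pm; Demo in 12pm.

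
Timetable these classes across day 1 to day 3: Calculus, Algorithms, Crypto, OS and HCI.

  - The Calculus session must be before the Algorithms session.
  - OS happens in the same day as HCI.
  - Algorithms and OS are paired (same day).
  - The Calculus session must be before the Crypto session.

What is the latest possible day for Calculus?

Downstream work caps Calculus at day 2.
Calculus at day 2 is achievable: Algorithms -> day 3, Crypto -> day 3, HCI -> day 3, OS -> day 3, Calculus -> day 2.

day 2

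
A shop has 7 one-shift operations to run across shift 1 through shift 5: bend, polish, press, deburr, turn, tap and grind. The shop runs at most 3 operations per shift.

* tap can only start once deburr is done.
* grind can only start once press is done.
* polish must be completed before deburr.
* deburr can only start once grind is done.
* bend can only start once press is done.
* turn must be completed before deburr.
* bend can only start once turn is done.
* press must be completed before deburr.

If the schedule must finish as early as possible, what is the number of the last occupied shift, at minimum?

The precedence chain requires at least 4 distinct shifts.
With at most 3 per shift and 7 operations, at least 3 shifts are needed.
4 works (last occupied shift: shift 4): for example tap=shift 4; turn=shift 1; bend=shift 2; polish=shift 1; deburr=shift 3; grind=shift 2; press=shift 1.

shift 4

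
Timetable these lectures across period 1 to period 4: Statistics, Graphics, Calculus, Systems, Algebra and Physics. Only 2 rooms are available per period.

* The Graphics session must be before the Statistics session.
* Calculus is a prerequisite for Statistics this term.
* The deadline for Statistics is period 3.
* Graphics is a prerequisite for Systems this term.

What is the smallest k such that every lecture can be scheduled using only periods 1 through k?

The precedence chain requires at least 2 distinct periods.
With at most 2 per period and 6 lectures, at least 3 periods are needed.
3 works (last occupied period: period 3): for example Graphics=period 1; Physics=period 3; Algebra=period 3; Systems=period 2; Calculus=period 1; Statistics=period 2.

3 periods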